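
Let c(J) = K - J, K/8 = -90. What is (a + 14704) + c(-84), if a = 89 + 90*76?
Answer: 20997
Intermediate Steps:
K = -720 (K = 8*(-90) = -720)
a = 6929 (a = 89 + 6840 = 6929)
c(J) = -720 - J
(a + 14704) + c(-84) = (6929 + 14704) + (-720 - 1*(-84)) = 21633 + (-720 + 84) = 21633 - 636 = 20997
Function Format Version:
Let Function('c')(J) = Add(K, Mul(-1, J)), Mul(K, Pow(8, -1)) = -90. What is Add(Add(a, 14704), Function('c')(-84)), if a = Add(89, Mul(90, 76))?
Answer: 20997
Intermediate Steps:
K = -720 (K = Mul(8, -90) = -720)
a = 6929 (a = Add(89, 6840) = 6929)
Function('c')(J) = Add(-720, Mul(-1, J))
Add(Add(a, 14704), Function('c')(-84)) = Add(Add(6929, 14704), Add(-720, Mul(-1, -84))) = Add(21633, Add(-720, 84)) = Add(21633, -636) = 20997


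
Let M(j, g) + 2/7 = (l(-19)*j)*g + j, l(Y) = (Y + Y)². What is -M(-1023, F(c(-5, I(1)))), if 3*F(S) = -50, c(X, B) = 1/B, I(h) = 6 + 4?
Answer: -172334237/7 ≈ -2.4619e+7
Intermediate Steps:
I(h) = 10
F(S) = -50/3 (F(S) = (⅓)*(-50) = -50/3)
l(Y) = 4*Y² (l(Y) = (2*Y)² = 4*Y²)
M(j, g) = -2/7 + j + 1444*g*j (M(j, g) = -2/7 + (((4*(-19)²)*j)*g + j) = -2/7 + (((4*361)*j)*g + j) = -2/7 + ((1444*j)*g + j) = -2/7 + (1444*g*j + j) = -2/7 + (j + 1444*g*j) = -2/7 + j + 1444*g*j)
-M(-1023, F(c(-5, I(1)))) = -(-2/7 - 1023 + 1444*(-50/3)*(-1023)) = -(-2/7 - 1023 + 24620200) = -1*172334237/7 = -172334237/7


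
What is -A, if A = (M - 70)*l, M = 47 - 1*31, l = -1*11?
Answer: -594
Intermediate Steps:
l = -11
M = 16 (M = 47 - 31 = 16)
A = 594 (A = (16 - 70)*(-11) = -54*(-11) = 594)
-A = -1*594 = -594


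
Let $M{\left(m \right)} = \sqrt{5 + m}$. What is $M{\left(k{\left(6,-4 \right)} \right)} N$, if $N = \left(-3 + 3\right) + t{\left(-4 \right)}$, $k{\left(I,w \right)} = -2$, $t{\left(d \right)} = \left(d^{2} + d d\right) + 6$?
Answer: $38 \sqrt{3} \approx 65.818$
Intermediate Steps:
$t{\left(d \right)} = 6 + 2 d^{2}$ ($t{\left(d \right)} = \left(d^{2} + d^{2}\right) + 6 = 2 d^{2} + 6 = 6 + 2 d^{2}$)
$N = 38$ ($N = \left(-3 + 3\right) + \left(6 + 2 \left(-4\right)^{2}\right) = 0 + \left(6 + 2 \cdot 16\right) = 0 + \left(6 + 32\right) = 0 + 38 = 38$)
$M{\left(k{\left(6,-4 \right)} \right)} N = \sqrt{5 - 2} \cdot 38 = \sqrt{3} \cdot 38 = 38 \sqrt{3}$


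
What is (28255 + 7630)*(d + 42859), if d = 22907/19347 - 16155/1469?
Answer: 43700958399818975/28420743 ≈ 1.5376e+9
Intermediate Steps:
d = -278900402/28420743 (d = 22907*(1/19347) - 16155*1/1469 = 22907/19347 - 16155/1469 = -278900402/28420743 ≈ -9.8133)
(28255 + 7630)*(d + 42859) = (28255 + 7630)*(-278900402/28420743 + 42859) = 35885*(1217805723835/28420743) = 43700958399818975/28420743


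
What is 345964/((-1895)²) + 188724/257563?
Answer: 766820127832/924915172075 ≈ 0.82907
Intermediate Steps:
345964/((-1895)²) + 188724/257563 = 345964/3591025 + 188724*(1/257563) = 345964*(1/3591025) + 188724/257563 = 345964/3591025 + 188724/257563 = 766820127832/924915172075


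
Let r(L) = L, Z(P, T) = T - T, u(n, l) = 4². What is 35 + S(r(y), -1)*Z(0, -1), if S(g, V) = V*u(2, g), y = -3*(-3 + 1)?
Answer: 35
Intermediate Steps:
u(n, l) = 16
Z(P, T) = 0
y = 6 (y = -3*(-2) = 6)
S(g, V) = 16*V (S(g, V) = V*16 = 16*V)
35 + S(r(y), -1)*Z(0, -1) = 35 + (16*(-1))*0 = 35 - 16*0 = 35 + 0 = 35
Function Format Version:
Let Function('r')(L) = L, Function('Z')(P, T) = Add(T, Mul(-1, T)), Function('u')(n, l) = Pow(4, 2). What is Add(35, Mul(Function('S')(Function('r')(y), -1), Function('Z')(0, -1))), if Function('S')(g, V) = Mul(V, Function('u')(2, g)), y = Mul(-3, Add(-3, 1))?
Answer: 35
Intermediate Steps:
Function('u')(n, l) = 16
Function('Z')(P, T) = 0
y = 6 (y = Mul(-3, -2) = 6)
Function('S')(g, V) = Mul(16, V) (Function('S')(g, V) = Mul(V, 16) = Mul(16, V))
Add(35, Mul(Function('S')(Function('r')(y), -1), Function('Z')(0, -1))) = Add(35, Mul(Mul(16, -1), 0)) = Add(35, Mul(-16, 0)) = Add(35, 0) = 35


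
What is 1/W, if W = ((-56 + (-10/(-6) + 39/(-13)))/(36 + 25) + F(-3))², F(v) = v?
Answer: 33489/519841 ≈ 0.064422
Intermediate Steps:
W = 519841/33489 (W = ((-56 + (-10/(-6) + 39/(-13)))/(36 + 25) - 3)² = ((-56 + (-10*(-⅙) + 39*(-1/13)))/61 - 3)² = ((-56 + (5/3 - 3))*(1/61) - 3)² = ((-56 - 4/3)*(1/61) - 3)² = (-172/3*1/61 - 3)² = (-172/183 - 3)² = (-721/183)² = 519841/33489 ≈ 15.523)
1/W = 1/(519841/33489) = 33489/519841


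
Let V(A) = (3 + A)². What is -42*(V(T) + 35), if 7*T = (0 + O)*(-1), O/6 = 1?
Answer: -11640/7 ≈ -1662.9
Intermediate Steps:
O = 6 (O = 6*1 = 6)
T = -6/7 (T = ((0 + 6)*(-1))/7 = (6*(-1))/7 = (⅐)*(-6) = -6/7 ≈ -0.85714)
-42*(V(T) + 35) = -42*((3 - 6/7)² + 35) = -42*((15/7)² + 35) = -42*(225/49 + 35) = -42*1940/49 = -11640/7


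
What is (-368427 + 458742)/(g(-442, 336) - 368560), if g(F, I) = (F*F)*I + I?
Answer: 18063/13054816 ≈ 0.0013836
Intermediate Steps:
g(F, I) = I + I*F² (g(F, I) = F²*I + I = I*F² + I = I + I*F²)
(-368427 + 458742)/(g(-442, 336) - 368560) = (-368427 + 458742)/(336*(1 + (-442)²) - 368560) = 90315/(336*(1 + 195364) - 368560) = 90315/(336*195365 - 368560) = 90315/(65642640 - 368560) = 90315/65274080 = 90315*(1/65274080) = 18063/13054816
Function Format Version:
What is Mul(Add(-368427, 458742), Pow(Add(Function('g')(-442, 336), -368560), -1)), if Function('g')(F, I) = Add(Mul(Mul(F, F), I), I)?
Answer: Rational(18063, 13054816) ≈ 0.0013836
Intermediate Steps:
Function('g')(F, I) = Add(I, Mul(I, Pow(F, 2))) (Function('g')(F, I) = Add(Mul(Pow(F, 2), I), I) = Add(Mul(I, Pow(F, 2)), I) = Add(I, Mul(I, Pow(F, 2))))
Mul(Add(-368427, 458742), Pow(Add(Function('g')(-442, 336), -368560), -1)) = Mul(Add(-368427, 458742), Pow(Add(Mul(336, Add(1, Pow(-442, 2))), -368560), -1)) = Mul(90315, Pow(Add(Mul(336, Add(1, 195364)), -368560), -1)) = Mul(90315, Pow(Add(Mul(336, 195365), -368560), -1)) = Mul(90315, Pow(Add(65642640, -368560), -1)) = Mul(90315, Pow(65274080, -1)) = Mul(90315, Rational(1, 65274080)) = Rational(18063, 13054816)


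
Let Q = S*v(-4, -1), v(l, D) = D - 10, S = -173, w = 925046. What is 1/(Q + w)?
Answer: 1/926949 ≈ 1.0788e-6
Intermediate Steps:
v(l, D) = -10 + D
Q = 1903 (Q = -173*(-10 - 1) = -173*(-11) = 1903)
1/(Q + w) = 1/(1903 + 925046) = 1/926949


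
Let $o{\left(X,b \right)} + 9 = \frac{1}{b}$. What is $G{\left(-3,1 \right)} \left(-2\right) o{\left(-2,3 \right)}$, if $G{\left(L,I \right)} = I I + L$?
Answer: $- \frac{104}{3} \approx -34.667$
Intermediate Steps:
$G{\left(L,I \right)} = L + I^{2}$ ($G{\left(L,I \right)} = I^{2} + L = L + I^{2}$)
$o{\left(X,b \right)} = -9 + \frac{1}{b}$
$G{\left(-3,1 \right)} \left(-2\right) o{\left(-2,3 \right)} = \left(-3 + 1^{2}\right) \left(-2\right) \left(-9 + \frac{1}{3}\right) = \left(-3 + 1\right) \left(-2\right) \left(-9 + \frac{1}{3}\right) = \left(-2\right) \left(-2\right) \left(- \frac{26}{3}\right) = 4 \left(- \frac{26}{3}\right) = - \frac{104}{3}$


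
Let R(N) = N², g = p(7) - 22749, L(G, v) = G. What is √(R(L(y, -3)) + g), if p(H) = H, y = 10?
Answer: I*√22642 ≈ 150.47*I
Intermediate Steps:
g = -22742 (g = 7 - 22749 = -22742)
√(R(L(y, -3)) + g) = √(10² - 22742) = √(100 - 22742) = √(-22642) = I*√22642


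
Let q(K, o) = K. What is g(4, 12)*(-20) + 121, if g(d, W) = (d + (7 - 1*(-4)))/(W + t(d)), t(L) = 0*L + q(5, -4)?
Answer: 1757/17 ≈ 103.35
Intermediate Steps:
t(L) = 5 (t(L) = 0*L + 5 = 0 + 5 = 5)
g(d, W) = (11 + d)/(5 + W) (g(d, W) = (d + (7 - 1*(-4)))/(W + 5) = (d + (7 + 4))/(5 + W) = (d + 11)/(5 + W) = (11 + d)/(5 + W))
g(4, 12)*(-20) + 121 = ((11 + 4)/(5 + 12))*(-20) + 121 = (15/17)*(-20) + 121 = -300/17 + 121 = 1757/17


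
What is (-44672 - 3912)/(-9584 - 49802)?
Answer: 24292/29693 ≈ 0.81811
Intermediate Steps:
(-44672 - 3912)/(-9584 - 49802) = -48584/(-59386) = -48584*(-1/59386) = 24292/29693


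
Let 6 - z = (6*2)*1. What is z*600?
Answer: -3600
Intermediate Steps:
z = -6 (z = 6 - 6*2 = 6 - 12 = -6)
z*600 = -6*600 = -3600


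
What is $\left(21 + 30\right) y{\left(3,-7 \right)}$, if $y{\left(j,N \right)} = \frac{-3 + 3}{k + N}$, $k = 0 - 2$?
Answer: $0$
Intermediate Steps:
$k = -2$ ($k = 0 - 2 = -2$)
$y{\left(j,N \right)} = 0$ ($y{\left(j,N \right)} = \frac{-3 + 3}{-2 + N} = \frac{0}{-2 + N} = 0$)
$\left(21 + 30\right) y{\left(3,-7 \right)} = \left(21 + 30\right) 0 = 51 \cdot 0 = 0$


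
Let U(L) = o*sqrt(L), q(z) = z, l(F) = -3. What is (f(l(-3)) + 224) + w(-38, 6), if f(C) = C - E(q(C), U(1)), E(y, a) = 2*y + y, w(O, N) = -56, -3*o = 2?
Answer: 174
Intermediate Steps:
o = -2/3 (o = -1/3*2 = -2/3 ≈ -0.66667)
U(L) = -2*sqrt(L)/3
E(y, a) = 3*y
f(C) = -2*C (f(C) = C - 3*C = -2*C)
(f(l(-3)) + 224) + w(-38, 6) = (-2*(-3) + 224) - 56 = (6 + 224) - 56 = 230 - 56 = 174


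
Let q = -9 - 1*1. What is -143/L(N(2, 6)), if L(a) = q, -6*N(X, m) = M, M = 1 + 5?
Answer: 143/10 ≈ 14.300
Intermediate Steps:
q = -10 (q = -9 - 1 = -10)
M = 6
N(X, m) = -1 (N(X, m) = -1/6*6 = -1)
L(a) = -10
-143/L(N(2, 6)) = -143/(-10) = -143*(-1/10) = 143/10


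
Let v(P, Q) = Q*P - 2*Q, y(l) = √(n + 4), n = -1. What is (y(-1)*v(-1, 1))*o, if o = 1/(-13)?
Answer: 3*√3/13 ≈ 0.39970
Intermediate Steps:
o = -1/13 ≈ -0.076923
y(l) = √3 (y(l) = √(-1 + 4) = √3)
v(P, Q) = -2*Q + P*Q (v(P, Q) = P*Q - 2*Q = -2*Q + P*Q)
(y(-1)*v(-1, 1))*o = (√3*(1*(-2 - 1)))*(-1/13) = (√3*(1*(-3)))*(-1/13) = (√3*(-3))*(-1/13) = -3*√3*(-1/13) = 3*√3/13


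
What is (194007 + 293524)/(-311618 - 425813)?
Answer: -487531/737431 ≈ -0.66112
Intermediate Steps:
(194007 + 293524)/(-311618 - 425813) = 487531/(-737431) = 487531*(-1/737431) = -487531/737431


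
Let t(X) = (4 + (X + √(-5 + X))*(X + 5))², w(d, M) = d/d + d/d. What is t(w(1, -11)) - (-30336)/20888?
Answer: 465939/2611 + 252*I*√3 ≈ 178.45 + 436.48*I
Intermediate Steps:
w(d, M) = 2 (w(d, M) = 1 + 1 = 2)
t(X) = (4 + (5 + X)*(X + √(-5 + X)))² (t(X) = (4 + (X + √(-5 + X))*(5 + X))² = (4 + (5 + X)*(X + √(-5 + X)))²)
t(w(1, -11)) - (-30336)/20888 = (4 + 2² + 5*2 + 5*√(-5 + 2) + 2*√(-5 + 2))² - (-30336)/20888 = (4 + 4 + 10 + 5*√(-3) + 2*√(-3))² - (-30336)/20888 = (4 + 4 + 10 + 5*(I*√3) + 2*(I*√3))² - 1*(-3792/2611) = (4 + 4 + 10 + 5*I*√3 + 2*I*√3)² + 3792/2611 = (18 + 7*I*√3)² + 3792/2611 = 3792/2611 + (18 + 7*I*√3)²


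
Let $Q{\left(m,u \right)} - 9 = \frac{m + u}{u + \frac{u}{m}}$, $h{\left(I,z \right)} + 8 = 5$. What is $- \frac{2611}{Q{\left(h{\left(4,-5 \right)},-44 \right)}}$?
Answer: $- \frac{229768}{933} \approx -246.27$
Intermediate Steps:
$h{\left(I,z \right)} = -3$ ($h{\left(I,z \right)} = -8 + 5 = -3$)
$Q{\left(m,u \right)} = 9 + \frac{m + u}{u + \frac{u}{m}}$
$- \frac{2611}{Q{\left(h{\left(4,-5 \right)},-44 \right)}} = - \frac{2611}{\frac{1}{-44} \frac{1}{1 - 3} \left(\left(-3\right)^{2} + 9 \left(-44\right) + 10 \left(-3\right) \left(-44\right)\right)} = - \frac{2611}{\left(- \frac{1}{44}\right) \frac{1}{-2} \left(9 - 396 + 1320\right)} = - \frac{2611}{\left(- \frac{1}{44}\right) \left(- \frac{1}{2}\right) 933} = - \frac{2611}{\frac{933}{88}} = \left(-2611\right) \frac{88}{933} = - \frac{229768}{933}$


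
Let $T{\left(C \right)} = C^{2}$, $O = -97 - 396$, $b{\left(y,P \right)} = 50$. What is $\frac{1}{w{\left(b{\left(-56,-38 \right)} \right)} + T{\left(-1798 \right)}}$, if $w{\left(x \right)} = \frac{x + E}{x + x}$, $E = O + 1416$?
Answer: $\frac{100}{323281373} \approx 3.0933 \cdot 10^{-7}$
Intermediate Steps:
$O = -493$ ($O = -97 - 396 = -493$)
$E = 923$ ($E = -493 + 1416 = 923$)
$w{\left(x \right)} = \frac{923 + x}{2 x}$ ($w{\left(x \right)} = \frac{x + 923}{x + x} = \frac{923 + x}{2 x}$)
$\frac{1}{w{\left(b{\left(-56,-38 \right)} \right)} + T{\left(-1798 \right)}} = \frac{1}{\frac{923 + 50}{2 \cdot 50} + \left(-1798\right)^{2}} = \frac{1}{\frac{1}{2} \cdot \frac{1}{50} \cdot 973 + 3232804} = \frac{1}{\frac{973}{100} + 3232804} = \frac{1}{\frac{323281373}{100}} = \frac{100}{323281373}$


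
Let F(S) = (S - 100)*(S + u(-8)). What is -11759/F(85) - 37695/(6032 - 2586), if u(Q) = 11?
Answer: -6879643/2481120 ≈ -2.7728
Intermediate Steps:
F(S) = (-100 + S)*(11 + S) (F(S) = (S - 100)*(S + 11) = (-100 + S)*(11 + S))
-11759/F(85) - 37695/(6032 - 2586) = -11759/(-1100 + 85**2 - 89*85) - 37695/(6032 - 2586) = -11759/(-1100 + 7225 - 7565) - 37695/3446 = -11759/(-1440) - 37695*1/3446 = -11759*(-1/1440) - 37695/3446 = 11759/1440 - 37695/3446 = -6879643/2481120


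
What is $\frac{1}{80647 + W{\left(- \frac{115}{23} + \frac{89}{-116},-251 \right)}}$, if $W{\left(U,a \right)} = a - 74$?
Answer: $\frac{1}{80322} \approx 1.245 \cdot 10^{-5}$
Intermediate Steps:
$W{\left(U,a \right)} = -74 + a$ ($W{\left(U,a \right)} = a - 74 = -74 + a$)
$\frac{1}{80647 + W{\left(- \frac{115}{23} + \frac{89}{-116},-251 \right)}} = \frac{1}{80647 - 325} = \frac{1}{80322}$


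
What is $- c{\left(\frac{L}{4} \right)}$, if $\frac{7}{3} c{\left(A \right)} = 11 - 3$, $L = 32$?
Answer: $- \frac{24}{7} \approx -3.4286$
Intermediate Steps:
$c{\left(A \right)} = \frac{24}{7}$ ($c{\left(A \right)} = \frac{3 \left(11 - 3\right)}{7} = \frac{3}{7} \cdot 8 = \frac{24}{7}$)
$- c{\left(\frac{L}{4} \right)} = \left(-1\right) \frac{24}{7} = - \frac{24}{7}$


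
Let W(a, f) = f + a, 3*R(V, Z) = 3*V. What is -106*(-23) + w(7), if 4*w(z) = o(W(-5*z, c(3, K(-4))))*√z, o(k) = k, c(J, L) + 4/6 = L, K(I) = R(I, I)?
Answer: 2438 - 119*√7/12 ≈ 2411.8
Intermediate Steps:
R(V, Z) = V (R(V, Z) = (3*V)/3 = V)
K(I) = I
c(J, L) = -⅔ + L
W(a, f) = a + f
w(z) = √z*(-14/3 - 5*z)/4 (w(z) = ((-5*z + (-⅔ - 4))*√z)/4 = ((-5*z - 14/3)*√z)/4 = ((-14/3 - 5*z)*√z)/4 = (√z*(-14/3 - 5*z))/4 = √z*(-14/3 - 5*z)/4)
-106*(-23) + w(7) = -106*(-23) + √7*(-14 - 15*7)/12 = 2438 + √7*(-14 - 105)/12 = 2438 + (1/12)*√7*(-119) = 2438 - 119*√7/12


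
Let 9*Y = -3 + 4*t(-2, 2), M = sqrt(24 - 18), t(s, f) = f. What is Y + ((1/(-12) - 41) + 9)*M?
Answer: 5/9 - 385*sqrt(6)/12 ≈ -78.032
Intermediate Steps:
M = sqrt(6) ≈ 2.4495
Y = 5/9 (Y = (-3 + 4*2)/9 = (-3 + 8)/9 = (1/9)*5 = 5/9 ≈ 0.55556)
Y + ((1/(-12) - 41) + 9)*M = 5/9 + ((1/(-12) - 41) + 9)*sqrt(6) = 5/9 + ((-1/12 - 41) + 9)*sqrt(6) = 5/9 + (-493/12 + 9)*sqrt(6) = 5/9 - 385*sqrt(6)/12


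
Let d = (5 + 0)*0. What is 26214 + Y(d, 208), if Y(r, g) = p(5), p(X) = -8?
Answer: 26206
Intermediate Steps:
d = 0 (d = 5*0 = 0)
Y(r, g) = -8
26214 + Y(d, 208) = 26214 - 8 = 26206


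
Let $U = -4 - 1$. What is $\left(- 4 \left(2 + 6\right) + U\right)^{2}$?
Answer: $1369$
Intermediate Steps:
$U = -5$ ($U = -4 - 1 = -5$)
$\left(- 4 \left(2 + 6\right) + U\right)^{2} = \left(- 4 \left(2 + 6\right) - 5\right)^{2} = \left(\left(-4\right) 8 - 5\right)^{2} = \left(-32 - 5\right)^{2} = \left(-37\right)^{2} = 1369$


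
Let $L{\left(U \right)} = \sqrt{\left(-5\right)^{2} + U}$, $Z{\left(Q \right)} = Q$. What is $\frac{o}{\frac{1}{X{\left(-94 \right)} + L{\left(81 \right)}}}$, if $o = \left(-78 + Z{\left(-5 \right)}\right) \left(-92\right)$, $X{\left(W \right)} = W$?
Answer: $-717784 + 7636 \sqrt{106} \approx -6.3917 \cdot 10^{5}$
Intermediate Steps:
$L{\left(U \right)} = \sqrt{25 + U}$
$o = 7636$ ($o = \left(-78 - 5\right) \left(-92\right) = \left(-83\right) \left(-92\right) = 7636$)
$\frac{o}{\frac{1}{X{\left(-94 \right)} + L{\left(81 \right)}}} = \frac{7636}{\frac{1}{-94 + \sqrt{25 + 81}}} = \frac{7636}{\frac{1}{-94 + \sqrt{106}}} = 7636 \left(-94 + \sqrt{106}\right) = -717784 + 7636 \sqrt{106}$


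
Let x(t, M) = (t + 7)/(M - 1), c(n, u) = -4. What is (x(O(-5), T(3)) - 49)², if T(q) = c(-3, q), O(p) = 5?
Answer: 66049/25 ≈ 2642.0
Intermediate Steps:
T(q) = -4
x(t, M) = (7 + t)/(-1 + M)
(x(O(-5), T(3)) - 49)² = ((7 + 5)/(-1 - 4) - 49)² = (12/(-5) - 49)² = (-⅕*12 - 49)² = (-12/5 - 49)² = (-257/5)² = 66049/25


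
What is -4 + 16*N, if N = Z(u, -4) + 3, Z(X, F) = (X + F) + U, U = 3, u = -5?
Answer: -52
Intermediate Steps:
Z(X, F) = 3 + F + X (Z(X, F) = (X + F) + 3 = (F + X) + 3 = 3 + F + X)
N = -3 (N = (3 - 4 - 5) + 3 = -6 + 3 = -3)
-4 + 16*N = -4 + 16*(-3) = -4 - 48 = -52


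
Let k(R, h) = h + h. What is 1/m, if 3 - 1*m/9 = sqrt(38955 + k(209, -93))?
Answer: -1/116280 - sqrt(38769)/348840 ≈ -0.00057304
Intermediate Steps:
k(R, h) = 2*h
m = 27 - 9*sqrt(38769) (m = 27 - 9*sqrt(38955 + 2*(-93)) = 27 - 9*sqrt(38955 - 186) = 27 - 9*sqrt(38769) ≈ -1745.1)
1/m = 1/(27 - 9*sqrt(38769))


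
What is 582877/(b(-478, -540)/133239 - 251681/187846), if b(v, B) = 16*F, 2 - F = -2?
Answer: -14588486397279138/33521702615 ≈ -4.3520e+5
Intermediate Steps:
F = 4 (F = 2 - 1*(-2) = 2 + 2 = 4)
b(v, B) = 64 (b(v, B) = 16*4 = 64)
582877/(b(-478, -540)/133239 - 251681/187846) = 582877/(64/133239 - 251681/187846) = 582877/(-33521702615/25028413194) = 582877*(-25028413194/33521702615) = -14588486397279138/33521702615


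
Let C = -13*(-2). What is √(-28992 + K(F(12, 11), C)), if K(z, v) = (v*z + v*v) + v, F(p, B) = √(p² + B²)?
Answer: √(-28290 + 26*√265) ≈ 166.93*I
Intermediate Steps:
C = 26
F(p, B) = √(B² + p²)
K(z, v) = v + v² + v*z (K(z, v) = (v*z + v²) + v = (v² + v*z) + v = v + v² + v*z)
√(-28992 + K(F(12, 11), C)) = √(-28992 + 26*(1 + 26 + √(11² + 12²))) = √(-28992 + 26*(1 + 26 + √(121 + 144))) = √(-28992 + 26*(1 + 26 + √265)) = √(-28992 + 26*(27 + √265)) = √(-28992 + (702 + 26*√265)) = √(-28290 + 26*√265)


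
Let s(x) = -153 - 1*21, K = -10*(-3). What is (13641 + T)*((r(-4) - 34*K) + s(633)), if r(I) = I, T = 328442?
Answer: -409815434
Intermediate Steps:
K = 30
s(x) = -174 (s(x) = -153 - 21 = -174)
(13641 + T)*((r(-4) - 34*K) + s(633)) = (13641 + 328442)*((-4 - 34*30) - 174) = 342083*((-4 - 1020) - 174) = 342083*(-1024 - 174) = 342083*(-1198) = -409815434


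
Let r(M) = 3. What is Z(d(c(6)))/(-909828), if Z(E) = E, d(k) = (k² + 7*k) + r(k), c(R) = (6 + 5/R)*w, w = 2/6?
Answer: -7819/294784272 ≈ -2.6524e-5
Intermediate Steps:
w = ⅓ (w = 2*(⅙) = ⅓ ≈ 0.33333)
c(R) = 2 + 5/(3*R) (c(R) = (6 + 5/R)*(⅓) = 2 + 5/(3*R))
d(k) = 3 + k² + 7*k (d(k) = (k² + 7*k) + 3 = 3 + k² + 7*k)
Z(d(c(6)))/(-909828) = (3 + (2 + (5/3)/6)² + 7*(2 + (5/3)/6))/(-909828) = (3 + (2 + (5/3)*(⅙))² + 7*(2 + (5/3)*(⅙)))*(-1/909828) = (3 + (2 + 5/18)² + 7*(2 + 5/18))*(-1/909828) = (3 + (41/18)² + 7*(41/18))*(-1/909828) = (3 + 1681/324 + 287/18)*(-1/909828) = (7819/324)*(-1/909828) = -7819/294784272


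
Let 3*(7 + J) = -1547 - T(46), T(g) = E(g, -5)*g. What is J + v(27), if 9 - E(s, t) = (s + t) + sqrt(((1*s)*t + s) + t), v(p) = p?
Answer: -5 + 46*I*sqrt(21) ≈ -5.0 + 210.8*I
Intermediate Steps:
E(s, t) = 9 - s - t - sqrt(s + t + s*t) (E(s, t) = 9 - ((s + t) + sqrt(((1*s)*t + s) + t)) = 9 - ((s + t) + sqrt((s*t + s) + t)) = 9 - ((s + t) + sqrt((s + s*t) + t)) = 9 - ((s + t) + sqrt(s + t + s*t)) = 9 - (s + t + sqrt(s + t + s*t)) = 9 + (-s - t - sqrt(s + t + s*t)) = 9 - s - t - sqrt(s + t + s*t))
T(g) = g*(14 - g - sqrt(-5 - 4*g)) (T(g) = (9 - g - 1*(-5) - sqrt(g - 5 + g*(-5)))*g = (9 - g + 5 - sqrt(g - 5 - 5*g))*g = (9 - g + 5 - sqrt(-5 - 4*g))*g = (14 - g - sqrt(-5 - 4*g))*g = g*(14 - g - sqrt(-5 - 4*g)))
J = -32 + 46*I*sqrt(21) (J = -7 + (-1547 - 46*(14 - 1*46 - sqrt(-5 - 4*46)))/3 = -7 + (-1547 - 46*(14 - 46 - sqrt(-5 - 184)))/3 = -7 + (-1547 - 46*(14 - 46 - sqrt(-189)))/3 = -7 + (-1547 - 46*(14 - 46 - 3*I*sqrt(21)))/3 = -7 + (-1547 - 46*(-32 - 3*I*sqrt(21)))/3 = -7 + (-1547 - (-1472 - 138*I*sqrt(21)))/3 = -7 + (-1547 + (1472 + 138*I*sqrt(21)))/3 = -7 + (-75 + 138*I*sqrt(21))/3 = -7 + (-25 + 46*I*sqrt(21)) = -32 + 46*I*sqrt(21) ≈ -32.0 + 210.8*I)
J + v(27) = (-32 + 46*I*sqrt(21)) + 27 = -5 + 46*I*sqrt(21)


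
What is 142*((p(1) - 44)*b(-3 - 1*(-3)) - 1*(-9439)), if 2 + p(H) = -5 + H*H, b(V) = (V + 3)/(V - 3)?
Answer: 1347438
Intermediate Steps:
b(V) = (3 + V)/(-3 + V)
p(H) = -7 + H**2 (p(H) = -2 + (-5 + H*H) = -2 + (-5 + H**2) = -7 + H**2)
142*((p(1) - 44)*b(-3 - 1*(-3)) - 1*(-9439)) = 142*(((-7 + 1**2) - 44)*((3 + (-3 - 1*(-3)))/(-3 + (-3 - 1*(-3)))) - 1*(-9439)) = 142*(((-7 + 1) - 44)*((3 + (-3 + 3))/(-3 + (-3 + 3))) + 9439) = 142*((-6 - 44)*((3 + 0)/(-3 + 0)) + 9439) = 142*(-50*3/(-3) + 9439) = 142*(-(-50)*3/3 + 9439) = 142*(-50*(-1) + 9439) = 142*(50 + 9439) = 142*9489 = 1347438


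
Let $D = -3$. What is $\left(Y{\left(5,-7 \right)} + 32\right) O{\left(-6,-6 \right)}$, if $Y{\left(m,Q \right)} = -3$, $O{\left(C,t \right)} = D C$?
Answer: $522$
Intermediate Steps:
$O{\left(C,t \right)} = - 3 C$
$\left(Y{\left(5,-7 \right)} + 32\right) O{\left(-6,-6 \right)} = \left(-3 + 32\right) \left(\left(-3\right) \left(-6\right)\right) = 29 \cdot 18 = 522$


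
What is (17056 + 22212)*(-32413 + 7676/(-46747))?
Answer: -59499587767116/46747 ≈ -1.2728e+9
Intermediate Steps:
(17056 + 22212)*(-32413 + 7676/(-46747)) = 39268*(-32413 + 7676*(-1/46747)) = 39268*(-32413 - 7676/46747) = 39268*(-1515218187/46747) = -59499587767116/46747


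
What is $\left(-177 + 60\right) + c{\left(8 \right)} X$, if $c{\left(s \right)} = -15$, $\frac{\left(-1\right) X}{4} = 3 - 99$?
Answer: $-5877$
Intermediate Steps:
$X = 384$ ($X = - 4 \left(3 - 99\right) = \left(-4\right) \left(-96\right) = 384$)
$\left(-177 + 60\right) + c{\left(8 \right)} X = \left(-177 + 60\right) - 5760 = -117 - 5760 = -5877$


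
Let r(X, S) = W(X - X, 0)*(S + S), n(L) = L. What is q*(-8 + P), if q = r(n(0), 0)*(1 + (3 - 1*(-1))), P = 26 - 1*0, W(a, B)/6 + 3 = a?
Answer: 0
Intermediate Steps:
W(a, B) = -18 + 6*a
r(X, S) = -36*S (r(X, S) = (-18 + 6*(X - X))*(S + S) = (-18 + 6*0)*(2*S) = (-18 + 0)*(2*S) = -36*S)
P = 26 (P = 26 + 0 = 26)
q = 0 (q = (-36*0)*(1 + (3 - 1*(-1))) = 0*(1 + (3 + 1)) = 0*(1 + 4) = 0*5 = 0)
q*(-8 + P) = 0*(-8 + 26) = 0*18 = 0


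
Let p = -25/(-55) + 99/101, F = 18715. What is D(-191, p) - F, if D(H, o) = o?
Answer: -20790771/1111 ≈ -18714.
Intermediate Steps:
p = 1594/1111 (p = -25*(-1/55) + 99*(1/101) = 5/11 + 99/101 = 1594/1111 ≈ 1.4347)
D(-191, p) - F = 1594/1111 - 1*18715 = 1594/1111 - 18715 = -20790771/1111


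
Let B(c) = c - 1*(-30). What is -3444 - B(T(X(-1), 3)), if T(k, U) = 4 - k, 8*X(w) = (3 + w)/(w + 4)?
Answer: -41735/12 ≈ -3477.9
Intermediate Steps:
X(w) = (3 + w)/(8*(4 + w)) (X(w) = ((3 + w)/(w + 4))/8 = ((3 + w)/(4 + w))/8 = (3 + w)/(8*(4 + w)))
B(c) = 30 + c (B(c) = c + 30 = 30 + c)
-3444 - B(T(X(-1), 3)) = -3444 - (30 + (4 - (3 - 1)/(8*(4 - 1)))) = -3444 - (30 + (4 - 2/(8*3))) = -3444 - (30 + (4 - 1*1/12)) = -3444 - (30 + (4 - 1/12)) = -3444 - (30 + 47/12) = -3444 - 1*407/12 = -3444 - 407/12 = -41735/12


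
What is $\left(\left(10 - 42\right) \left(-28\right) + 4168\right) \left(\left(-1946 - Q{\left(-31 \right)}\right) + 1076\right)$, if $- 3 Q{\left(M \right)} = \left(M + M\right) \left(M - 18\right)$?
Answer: $722464$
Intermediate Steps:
$Q{\left(M \right)} = - \frac{2 M \left(-18 + M\right)}{3}$ ($Q{\left(M \right)} = - \frac{\left(M + M\right) \left(M - 18\right)}{3} = - \frac{2 M \left(M - 18\right)}{3} = - \frac{2 M \left(-18 + M\right)}{3}$)
$\left(\left(10 - 42\right) \left(-28\right) + 4168\right) \left(\left(-1946 - Q{\left(-31 \right)}\right) + 1076\right) = \left(\left(10 - 42\right) \left(-28\right) + 4168\right) \left(\left(-1946 - \frac{2}{3} \left(-31\right) \left(18 - -31\right)\right) + 1076\right) = \left(\left(10 - 42\right) \left(-28\right) + 4168\right) \left(\left(-1946 - \frac{2}{3} \left(-31\right) \left(18 + 31\right)\right) + 1076\right) = \left(\left(-32\right) \left(-28\right) + 4168\right) \left(\left(-1946 - \frac{2}{3} \left(-31\right) 49\right) + 1076\right) = \left(896 + 4168\right) \left(\left(-1946 - - \frac{3038}{3}\right) + 1076\right) = 5064 \left(\left(-1946 + \frac{3038}{3}\right) + 1076\right) = 5064 \left(- \frac{2800}{3} + 1076\right) = 5064 \cdot \frac{428}{3} = 722464$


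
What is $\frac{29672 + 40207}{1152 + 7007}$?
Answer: $\frac{69879}{8159} \approx 8.5647$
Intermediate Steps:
$\frac{29672 + 40207}{1152 + 7007} = \frac{69879}{8159}$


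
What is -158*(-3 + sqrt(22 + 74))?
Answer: 474 - 632*sqrt(6) ≈ -1074.1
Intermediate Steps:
-158*(-3 + sqrt(22 + 74)) = -158*(-3 + sqrt(96)) = -158*(-3 + 4*sqrt(6)) = 474 - 632*sqrt(6)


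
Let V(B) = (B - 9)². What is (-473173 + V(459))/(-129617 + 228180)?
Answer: -270673/98563 ≈ -2.7462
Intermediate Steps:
V(B) = (-9 + B)²
(-473173 + V(459))/(-129617 + 228180) = (-473173 + (-9 + 459)²)/(-129617 + 228180) = (-473173 + 450²)/98563 = (-473173 + 202500)*(1/98563) = -270673*1/98563 = -270673/98563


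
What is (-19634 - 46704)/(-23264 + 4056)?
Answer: 33169/9604 ≈ 3.4537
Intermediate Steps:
(-19634 - 46704)/(-23264 + 4056) = -66338/(-19208) = -66338*(-1/19208) = 33169/9604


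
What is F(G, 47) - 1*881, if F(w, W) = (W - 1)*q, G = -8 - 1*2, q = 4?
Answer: -697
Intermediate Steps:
G = -10 (G = -8 - 2 = -10)
F(w, W) = -4 + 4*W (F(w, W) = (W - 1)*4 = (-1 + W)*4 = -4 + 4*W)
F(G, 47) - 1*881 = (-4 + 4*47) - 1*881 = (-4 + 188) - 881 = 184 - 881 = -697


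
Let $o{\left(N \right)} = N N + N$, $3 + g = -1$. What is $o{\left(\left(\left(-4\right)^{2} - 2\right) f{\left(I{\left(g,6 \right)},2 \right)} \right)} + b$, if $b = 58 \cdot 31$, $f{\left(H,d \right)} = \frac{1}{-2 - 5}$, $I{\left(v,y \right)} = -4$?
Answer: $1800$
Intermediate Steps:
$g = -4$ ($g = -3 - 1 = -4$)
$f{\left(H,d \right)} = - \frac{1}{7}$ ($f{\left(H,d \right)} = \frac{1}{-7} = - \frac{1}{7}$)
$o{\left(N \right)} = N + N^{2}$ ($o{\left(N \right)} = N^{2} + N = N + N^{2}$)
$b = 1798$
$o{\left(\left(\left(-4\right)^{2} - 2\right) f{\left(I{\left(g,6 \right)},2 \right)} \right)} + b = \left(\left(-4\right)^{2} - 2\right) \left(- \frac{1}{7}\right) \left(1 + \left(\left(-4\right)^{2} - 2\right) \left(- \frac{1}{7}\right)\right) + 1798 = \left(16 - 2\right) \left(- \frac{1}{7}\right) \left(1 + \left(16 - 2\right) \left(- \frac{1}{7}\right)\right) + 1798 = 14 \left(- \frac{1}{7}\right) \left(1 + 14 \left(- \frac{1}{7}\right)\right) + 1798 = - 2 \left(1 - 2\right) + 1798 = \left(-2\right) \left(-1\right) + 1798 = 2 + 1798 = 1800$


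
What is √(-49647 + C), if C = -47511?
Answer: I*√97158 ≈ 311.7*I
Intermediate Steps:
√(-49647 + C) = √(-49647 - 47511) = √(-97158) = I*√97158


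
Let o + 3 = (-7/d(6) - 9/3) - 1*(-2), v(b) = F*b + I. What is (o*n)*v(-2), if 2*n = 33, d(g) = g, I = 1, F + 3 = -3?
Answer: -4433/4 ≈ -1108.3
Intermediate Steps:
F = -6 (F = -3 - 3 = -6)
v(b) = 1 - 6*b (v(b) = -6*b + 1 = 1 - 6*b)
n = 33/2 (n = (½)*33 = 33/2 ≈ 16.500)
o = -31/6 (o = -3 + ((-7/6 - 9/3) - 1*(-2)) = -3 + ((-7*⅙ - 9*⅓) + 2) = -3 + ((-7/6 - 3) + 2) = -3 + (-25/6 + 2) = -3 - 13/6 = -31/6 ≈ -5.1667)
(o*n)*v(-2) = (-31/6*33/2)*(1 - 6*(-2)) = -341*(1 + 12)/4 = -341/4*13 = -4433/4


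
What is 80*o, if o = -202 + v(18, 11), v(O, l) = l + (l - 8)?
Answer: -15040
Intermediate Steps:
v(O, l) = -8 + 2*l (v(O, l) = l + (-8 + l) = -8 + 2*l)
o = -188 (o = -202 + (-8 + 2*11) = -202 + (-8 + 22) = -202 + 14 = -188)
80*o = 80*(-188) = -15040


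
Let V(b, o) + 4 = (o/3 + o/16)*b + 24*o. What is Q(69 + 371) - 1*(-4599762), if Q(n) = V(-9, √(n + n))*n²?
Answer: 3825362 + 15826800*√55 ≈ 1.2120e+8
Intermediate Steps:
V(b, o) = -4 + 24*o + 19*b*o/48 (V(b, o) = -4 + ((o/3 + o/16)*b + 24*o) = -4 + ((19*o/48)*b + 24*o) = -4 + (19*b*o/48 + 24*o) = -4 + (24*o + 19*b*o/48) = -4 + 24*o + 19*b*o/48)
Q(n) = n²*(-4 + 327*√2*√n/16) (Q(n) = (-4 + 24*√(n + n) + (19/48)*(-9)*√(n + n))*n² = (-4 + 24*√(2*n) + (19/48)*(-9)*√(2*n))*n² = (-4 + 24*(√2*√n) + (19/48)*(-9)*(√2*√n))*n² = (-4 + 24*√2*√n - 57*√2*√n/16)*n² = (-4 + 327*√2*√n/16)*n² = n²*(-4 + 327*√2*√n/16))
Q(69 + 371) - 1*(-4599762) = (69 + 371)²*(-64 + 327*√2*√(69 + 371))/16 - 1*(-4599762) = (1/16)*440²*(-64 + 327*√2*√440) + 4599762 = (1/16)*193600*(-64 + 327*√2*(2*√110)) + 4599762 = (1/16)*193600*(-64 + 1308*√55) + 4599762 = (-774400 + 15826800*√55) + 4599762 = 3825362 + 15826800*√55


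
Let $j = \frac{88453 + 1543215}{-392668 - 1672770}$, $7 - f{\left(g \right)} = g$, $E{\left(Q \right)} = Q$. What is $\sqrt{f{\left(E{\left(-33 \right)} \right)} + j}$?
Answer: $\frac{3 \sqrt{4646423782866}}{1032719} \approx 6.2618$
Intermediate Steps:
$f{\left(g \right)} = 7 - g$
$j = - \frac{815834}{1032719}$ ($j = \frac{1631668}{-2065438} = 1631668 \left(- \frac{1}{2065438}\right) = - \frac{815834}{1032719} \approx -0.78999$)
$\sqrt{f{\left(E{\left(-33 \right)} \right)} + j} = \sqrt{\left(7 - -33\right) - \frac{815834}{1032719}} = \sqrt{\left(7 + 33\right) - \frac{815834}{1032719}} = \sqrt{40 - \frac{815834}{1032719}} = \sqrt{\frac{40492926}{1032719}} = \frac{3 \sqrt{4646423782866}}{1032719}$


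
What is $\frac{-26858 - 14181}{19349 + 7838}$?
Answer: $- \frac{41039}{27187} \approx -1.5095$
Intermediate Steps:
$\frac{-26858 - 14181}{19349 + 7838} = - \frac{41039}{27187}$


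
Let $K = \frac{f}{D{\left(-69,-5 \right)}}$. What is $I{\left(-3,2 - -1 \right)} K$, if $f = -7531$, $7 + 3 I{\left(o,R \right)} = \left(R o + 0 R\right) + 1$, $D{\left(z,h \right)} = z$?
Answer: $- \frac{37655}{69} \approx -545.72$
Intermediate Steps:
$I{\left(o,R \right)} = -2 + \frac{R o}{3}$ ($I{\left(o,R \right)} = - \frac{7}{3} + \frac{\left(R o + 0 R\right) + 1}{3} = - \frac{7}{3} + \frac{\left(R o + 0\right) + 1}{3} = - \frac{7}{3} + \frac{R o + 1}{3} = - \frac{7}{3} + \frac{1 + R o}{3} = - \frac{7}{3} + \left(\frac{1}{3} + \frac{R o}{3}\right) = -2 + \frac{R o}{3}$)
$K = \frac{7531}{69}$ ($K = - \frac{7531}{-69} = \left(-7531\right) \left(- \frac{1}{69}\right) = \frac{7531}{69} \approx 109.14$)
$I{\left(-3,2 - -1 \right)} K = \left(-2 + \frac{1}{3} \left(2 - -1\right) \left(-3\right)\right) \frac{7531}{69} = \left(-2 + \frac{1}{3} \left(2 + 1\right) \left(-3\right)\right) \frac{7531}{69} = \left(-2 + \frac{1}{3} \cdot 3 \left(-3\right)\right) \frac{7531}{69} = \left(-2 - 3\right) \frac{7531}{69} = \left(-5\right) \frac{7531}{69} = - \frac{37655}{69}$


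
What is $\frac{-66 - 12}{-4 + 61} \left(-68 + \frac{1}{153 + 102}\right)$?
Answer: $\frac{450814}{4845} \approx 93.047$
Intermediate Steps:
$\frac{-66 - 12}{-4 + 61} \left(-68 + \frac{1}{153 + 102}\right) = - \frac{78}{57} \left(-68 + \frac{1}{255}\right) = \left(-78\right) \frac{1}{57} \left(-68 + \frac{1}{255}\right) = \left(- \frac{26}{19}\right) \left(- \frac{17339}{255}\right) = \frac{450814}{4845}$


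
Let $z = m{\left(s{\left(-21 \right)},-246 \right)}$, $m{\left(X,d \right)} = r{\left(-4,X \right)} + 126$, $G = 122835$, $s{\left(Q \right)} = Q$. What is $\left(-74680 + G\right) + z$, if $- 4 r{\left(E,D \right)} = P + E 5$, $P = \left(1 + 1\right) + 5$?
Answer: $\frac{193137}{4} \approx 48284.0$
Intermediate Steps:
$P = 7$ ($P = 2 + 5 = 7$)
$r{\left(E,D \right)} = - \frac{7}{4} - \frac{5 E}{4}$ ($r{\left(E,D \right)} = - \frac{7 + E 5}{4} = - \frac{7 + 5 E}{4} = - \frac{7}{4} - \frac{5 E}{4}$)
$m{\left(X,d \right)} = \frac{517}{4}$ ($m{\left(X,d \right)} = \left(- \frac{7}{4} - -5\right) + 126 = \left(- \frac{7}{4} + 5\right) + 126 = \frac{13}{4} + 126 = \frac{517}{4}$)
$z = \frac{517}{4} \approx 129.25$
$\left(-74680 + G\right) + z = \left(-74680 + 122835\right) + \frac{517}{4} = 48155 + \frac{517}{4} = \frac{193137}{4}$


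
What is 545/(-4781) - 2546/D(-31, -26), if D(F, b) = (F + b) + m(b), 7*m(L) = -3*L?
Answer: 85032037/1534701 ≈ 55.406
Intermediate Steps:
m(L) = -3*L/7 (m(L) = (-3*L)/7 = -3*L/7)
D(F, b) = F + 4*b/7 (D(F, b) = (F + b) - 3*b/7 = F + 4*b/7)
545/(-4781) - 2546/D(-31, -26) = 545/(-4781) - 2546/(-31 + (4/7)*(-26)) = 545*(-1/4781) - 2546/(-31 - 104/7) = -545/4781 - 2546/(-321/7) = -545/4781 - 2546*(-7/321) = -545/4781 + 17822/321 = 85032037/1534701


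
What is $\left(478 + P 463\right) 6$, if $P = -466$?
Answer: $-1291680$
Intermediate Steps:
$\left(478 + P 463\right) 6 = \left(478 - 215758\right) 6 = \left(-215280\right) 6 = -1291680$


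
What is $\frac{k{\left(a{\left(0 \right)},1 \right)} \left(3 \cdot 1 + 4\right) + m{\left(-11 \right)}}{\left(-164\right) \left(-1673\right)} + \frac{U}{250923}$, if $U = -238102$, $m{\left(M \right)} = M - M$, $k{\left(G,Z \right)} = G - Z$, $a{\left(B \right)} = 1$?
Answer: $- \frac{238102}{250923} \approx -0.9489$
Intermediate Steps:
$m{\left(M \right)} = 0$
$\frac{k{\left(a{\left(0 \right)},1 \right)} \left(3 \cdot 1 + 4\right) + m{\left(-11 \right)}}{\left(-164\right) \left(-1673\right)} + \frac{U}{250923} = \frac{\left(1 - 1\right) \left(3 \cdot 1 + 4\right) + 0}{\left(-164\right) \left(-1673\right)} - \frac{238102}{250923} = \frac{\left(1 - 1\right) \left(3 + 4\right) + 0}{274372} - \frac{238102}{250923} = \left(0 \cdot 7 + 0\right) \frac{1}{274372} - \frac{238102}{250923} = \left(0 + 0\right) \frac{1}{274372} - \frac{238102}{250923} = 0 \cdot \frac{1}{274372} - \frac{238102}{250923} = 0 - \frac{238102}{250923} = - \frac{238102}{250923}$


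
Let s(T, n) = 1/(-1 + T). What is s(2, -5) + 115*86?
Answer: 9891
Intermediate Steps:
s(2, -5) + 115*86 = 1/(-1 + 2) + 115*86 = 1/1 + 9890 = 1 + 9890 = 9891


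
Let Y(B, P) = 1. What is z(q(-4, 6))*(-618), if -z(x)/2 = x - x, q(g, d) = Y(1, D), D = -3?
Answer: 0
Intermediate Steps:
q(g, d) = 1
z(x) = 0 (z(x) = -2*(x - x) = -2*0 = 0)
z(q(-4, 6))*(-618) = 0*(-618) = 0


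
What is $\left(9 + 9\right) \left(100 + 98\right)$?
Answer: $3564$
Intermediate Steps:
$\left(9 + 9\right) \left(100 + 98\right) = 18 \cdot 198 = 3564$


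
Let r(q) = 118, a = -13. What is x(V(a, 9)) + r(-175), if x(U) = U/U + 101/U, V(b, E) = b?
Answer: 1446/13 ≈ 111.23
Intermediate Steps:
x(U) = 1 + 101/U
x(V(a, 9)) + r(-175) = (101 - 13)/(-13) + 118 = -1/13*88 + 118 = -88/13 + 118 = 1446/13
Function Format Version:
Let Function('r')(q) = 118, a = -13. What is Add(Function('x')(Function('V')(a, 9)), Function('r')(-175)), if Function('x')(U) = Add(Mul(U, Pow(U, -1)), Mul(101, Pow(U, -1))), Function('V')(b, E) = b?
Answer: Rational(1446, 13) ≈ 111.23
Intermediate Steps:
Function('x')(U) = Add(1, Mul(101, Pow(U, -1)))
Add(Function('x')(Function('V')(a, 9)), Function('r')(-175)) = Add(Mul(Pow(-13, -1), Add(101, -13)), 118) = Add(Mul(Rational(-1, 13), 88), 118) = Add(Rational(-88, 13), 118) = Rational(1446, 13)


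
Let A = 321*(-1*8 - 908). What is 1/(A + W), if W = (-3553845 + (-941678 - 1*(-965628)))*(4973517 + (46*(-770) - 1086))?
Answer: -1/17427130737881 ≈ -5.7382e-14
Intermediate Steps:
W = -17427130443845 (W = (-3553845 + (-941678 + 965628))*(4973517 + (-35420 - 1086)) = (-3553845 + 23950)*(4973517 - 36506) = -3529895*4937011 = -17427130443845)
A = -294036 (A = 321*(-8 - 908) = 321*(-916) = -294036)
1/(A + W) = 1/(-294036 - 17427130443845) = 1/(-17427130737881) = -1/17427130737881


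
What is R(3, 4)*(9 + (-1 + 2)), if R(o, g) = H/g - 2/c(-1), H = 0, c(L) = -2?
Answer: 10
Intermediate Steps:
R(o, g) = 1 (R(o, g) = 0/g - 2/(-2) = 0 - 2*(-½) = 0 + 1 = 1)
R(3, 4)*(9 + (-1 + 2)) = 1*(9 + (-1 + 2)) = 1*(9 + 1) = 1*10 = 10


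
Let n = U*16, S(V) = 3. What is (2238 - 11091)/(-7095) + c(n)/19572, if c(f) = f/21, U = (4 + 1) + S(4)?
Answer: 303299783/243010845 ≈ 1.2481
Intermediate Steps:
U = 8 (U = (4 + 1) + 3 = 5 + 3 = 8)
n = 128 (n = 8*16 = 128)
c(f) = f/21 (c(f) = f*(1/21) = f/21)
(2238 - 11091)/(-7095) + c(n)/19572 = (2238 - 11091)/(-7095) + ((1/21)*128)/19572 = -8853*(-1/7095) + (128/21)*(1/19572) = 2951/2365 + 32/102753 = 303299783/243010845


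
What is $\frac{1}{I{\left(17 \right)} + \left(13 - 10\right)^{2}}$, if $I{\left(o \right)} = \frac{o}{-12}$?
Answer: $\frac{12}{91} \approx 0.13187$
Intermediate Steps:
$I{\left(o \right)} = - \frac{o}{12}$ ($I{\left(o \right)} = o \left(- \frac{1}{12}\right) = - \frac{o}{12}$)
$\frac{1}{I{\left(17 \right)} + \left(13 - 10\right)^{2}} = \frac{1}{\left(- \frac{1}{12}\right) 17 + \left(13 - 10\right)^{2}} = \frac{1}{- \frac{17}{12} + 3^{2}} = \frac{1}{- \frac{17}{12} + 9} = \frac{1}{\frac{91}{12}} = \frac{12}{91}$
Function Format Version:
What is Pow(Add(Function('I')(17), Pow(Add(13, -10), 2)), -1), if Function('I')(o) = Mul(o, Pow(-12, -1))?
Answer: Rational(12, 91) ≈ 0.13187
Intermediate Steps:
Function('I')(o) = Mul(Rational(-1, 12), o) (Function('I')(o) = Mul(o, Rational(-1, 12)) = Mul(Rational(-1, 12), o))
Pow(Add(Function('I')(17), Pow(Add(13, -10), 2)), -1) = Pow(Add(Mul(Rational(-1, 12), 17), Pow(Add(13, -10), 2)), -1) = Pow(Add(Rational(-17, 12), Pow(3, 2)), -1) = Pow(Add(Rational(-17, 12), 9), -1) = Pow(Rational(91, 12), -1) = Rational(12, 91)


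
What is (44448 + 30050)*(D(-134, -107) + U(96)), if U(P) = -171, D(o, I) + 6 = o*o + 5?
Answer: 1324872432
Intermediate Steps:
D(o, I) = -1 + o² (D(o, I) = -6 + (o*o + 5) = -6 + (o² + 5) = -6 + (5 + o²) = -1 + o²)
(44448 + 30050)*(D(-134, -107) + U(96)) = (44448 + 30050)*((-1 + (-134)²) - 171) = 74498*((-1 + 17956) - 171) = 74498*(17955 - 171) = 74498*17784 = 1324872432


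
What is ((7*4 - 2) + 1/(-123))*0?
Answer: 0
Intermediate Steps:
((7*4 - 2) + 1/(-123))*0 = ((28 - 2) - 1/123)*0 = (26 - 1/123)*0 = (3197/123)*0 = 0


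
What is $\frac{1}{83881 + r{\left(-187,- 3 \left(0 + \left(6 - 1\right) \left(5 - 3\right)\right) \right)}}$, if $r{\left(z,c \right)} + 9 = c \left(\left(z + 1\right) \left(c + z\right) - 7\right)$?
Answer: $- \frac{1}{1126778} \approx -8.8749 \cdot 10^{-7}$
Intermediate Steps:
$r{\left(z,c \right)} = -9 + c \left(-7 + \left(1 + z\right) \left(c + z\right)\right)$ ($r{\left(z,c \right)} = -9 + c \left(\left(z + 1\right) \left(c + z\right) - 7\right) = -9 + c \left(\left(1 + z\right) \left(c + z\right) - 7\right) = -9 + c \left(-7 + \left(1 + z\right) \left(c + z\right)\right)$)
$\frac{1}{83881 + r{\left(-187,- 3 \left(0 + \left(6 - 1\right) \left(5 - 3\right)\right) \right)}} = \frac{1}{83881 + \left(-9 + \left(- 3 \left(0 + \left(6 - 1\right) \left(5 - 3\right)\right)\right)^{2} - 7 \left(- 3 \left(0 + \left(6 - 1\right) \left(5 - 3\right)\right)\right) + - 3 \left(0 + \left(6 - 1\right) \left(5 - 3\right)\right) \left(-187\right) + - 3 \left(0 + \left(6 - 1\right) \left(5 - 3\right)\right) \left(-187\right)^{2} - 187 \left(- 3 \left(0 + \left(6 - 1\right) \left(5 - 3\right)\right)\right)^{2}\right)} = \frac{1}{83881 + \left(-9 + \left(- 3 \left(0 + 5 \cdot 2\right)\right)^{2} - 7 \left(- 3 \left(0 + 5 \cdot 2\right)\right) + - 3 \left(0 + 5 \cdot 2\right) \left(-187\right) + - 3 \left(0 + 5 \cdot 2\right) 34969 - 187 \left(- 3 \left(0 + 5 \cdot 2\right)\right)^{2}\right)} = \frac{1}{83881 + \left(-9 + \left(- 3 \left(0 + 10\right)\right)^{2} - 7 \left(- 3 \left(0 + 10\right)\right) + - 3 \left(0 + 10\right) \left(-187\right) + - 3 \left(0 + 10\right) 34969 - 187 \left(- 3 \left(0 + 10\right)\right)^{2}\right)} = \frac{1}{83881 + \left(-9 + \left(\left(-3\right) 10\right)^{2} - 7 \left(\left(-3\right) 10\right) + \left(-3\right) 10 \left(-187\right) + \left(-3\right) 10 \cdot 34969 - 187 \left(\left(-3\right) 10\right)^{2}\right)} = \frac{1}{83881 - \left(1043259 + 167400\right)} = \frac{1}{83881 + \left(-9 + 900 + 210 + 5610 - 1049070 - 168300\right)} = \frac{1}{83881 - 1210659} = \frac{1}{-1126778} = - \frac{1}{1126778}$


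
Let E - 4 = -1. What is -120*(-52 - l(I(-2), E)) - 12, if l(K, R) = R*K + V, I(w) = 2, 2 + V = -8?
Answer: 5748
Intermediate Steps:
V = -10 (V = -2 - 8 = -10)
E = 3 (E = 4 - 1 = 3)
l(K, R) = -10 + K*R (l(K, R) = R*K - 10 = K*R - 10 = -10 + K*R)
-120*(-52 - l(I(-2), E)) - 12 = -120*(-52 - (-10 + 2*3)) - 12 = -120*(-52 - (-10 + 6)) - 12 = -120*(-52 - 1*(-4)) - 12 = -120*(-52 + 4) - 12 = -120*(-48) - 12 = 5760 - 12 = 5748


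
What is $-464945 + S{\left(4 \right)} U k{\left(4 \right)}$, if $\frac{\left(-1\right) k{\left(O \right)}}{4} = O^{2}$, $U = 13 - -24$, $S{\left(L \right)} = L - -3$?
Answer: $-481521$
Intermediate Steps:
$S{\left(L \right)} = 3 + L$ ($S{\left(L \right)} = L + 3 = 3 + L$)
$U = 37$ ($U = 13 + 24 = 37$)
$k{\left(O \right)} = - 4 O^{2}$
$-464945 + S{\left(4 \right)} U k{\left(4 \right)} = -464945 + \left(3 + 4\right) 37 \left(- 4 \cdot 4^{2}\right) = -464945 + 7 \cdot 37 \left(\left(-4\right) 16\right) = -464945 + 259 \left(-64\right) = -464945 - 16576 = -481521$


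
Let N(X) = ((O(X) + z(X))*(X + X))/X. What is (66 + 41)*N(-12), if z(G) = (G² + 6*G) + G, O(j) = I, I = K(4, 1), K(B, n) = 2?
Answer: 13268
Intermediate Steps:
I = 2
O(j) = 2
z(G) = G² + 7*G
N(X) = 4 + 2*X*(7 + X) (N(X) = ((2 + X*(7 + X))*(X + X))/X = ((2 + X*(7 + X))*(2*X))/X = (2*X*(2 + X*(7 + X)))/X = 4 + 2*X*(7 + X))
(66 + 41)*N(-12) = (66 + 41)*(4 + 2*(-12)*(7 - 12)) = 107*(4 + 2*(-12)*(-5)) = 107*(4 + 120) = 107*124 = 13268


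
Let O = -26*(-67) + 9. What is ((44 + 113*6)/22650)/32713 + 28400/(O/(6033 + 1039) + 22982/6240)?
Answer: 65654048874454247/9086633580075 ≈ 7225.3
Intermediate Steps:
O = 1751 (O = 1742 + 9 = 1751)
((44 + 113*6)/22650)/32713 + 28400/(O/(6033 + 1039) + 22982/6240) = ((44 + 113*6)/22650)/32713 + 28400/(1751/(6033 + 1039) + 22982/6240) = ((44 + 678)*(1/22650))*(1/32713) + 28400/(1751/7072 + 22982*(1/6240)) = (722*(1/22650))*(1/32713) + 28400/(1751*(1/7072) + 11491/3120) = (361/11325)*(1/32713) + 28400/(103/416 + 11491/3120) = 361/370474725 + 28400/(24527/6240) = 361/370474725 + 28400*(6240/24527) = 361/370474725 + 177216000/24527 = 65654048874454247/9086633580075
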